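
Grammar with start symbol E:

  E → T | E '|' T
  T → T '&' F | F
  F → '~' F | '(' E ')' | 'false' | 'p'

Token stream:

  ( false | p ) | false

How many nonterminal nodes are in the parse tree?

[E [E [T [F ( [E [E [T [F false]]] | [T [F p]]] )]]] | [T [F false]]]

12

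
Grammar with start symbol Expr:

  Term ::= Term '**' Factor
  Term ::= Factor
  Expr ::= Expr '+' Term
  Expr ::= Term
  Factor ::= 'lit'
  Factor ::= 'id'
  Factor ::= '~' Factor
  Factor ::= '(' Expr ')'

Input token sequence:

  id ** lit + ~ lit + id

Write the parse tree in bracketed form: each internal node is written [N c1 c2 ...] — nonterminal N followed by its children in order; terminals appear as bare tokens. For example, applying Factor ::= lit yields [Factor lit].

Expr
Expr + Term
Expr + Term + Term
Term + Term + Term
Term ** Factor + Term + Term
Factor ** Factor + Term + Term
id ** Factor + Term + Term
id ** lit + Term + Term
id ** lit + Factor + Term
id ** lit + ~ Factor + Term
id ** lit + ~ lit + Term
id ** lit + ~ lit + Factor
id ** lit + ~ lit + id

[Expr [Expr [Expr [Term [Term [Factor id]] ** [Factor lit]]] + [Term [Factor ~ [Factor lit]]]] + [Term [Factor id]]]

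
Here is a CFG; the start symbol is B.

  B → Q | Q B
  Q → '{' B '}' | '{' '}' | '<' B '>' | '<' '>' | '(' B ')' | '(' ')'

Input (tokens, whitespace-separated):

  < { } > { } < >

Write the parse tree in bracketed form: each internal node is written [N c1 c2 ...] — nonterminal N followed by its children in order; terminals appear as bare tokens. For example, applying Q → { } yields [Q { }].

B
Q B
< B > B
< Q > B
< { } > B
< { } > Q B
< { } > { } B
< { } > { } Q
< { } > { } < >

[B [Q < [B [Q { }]] >] [B [Q { }] [B [Q < >]]]]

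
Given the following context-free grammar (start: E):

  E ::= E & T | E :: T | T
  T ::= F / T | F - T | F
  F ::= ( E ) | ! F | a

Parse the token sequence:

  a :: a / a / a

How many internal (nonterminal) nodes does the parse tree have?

10

[E [E [T [F a]]] :: [T [F a] / [T [F a] / [T [F a]]]]]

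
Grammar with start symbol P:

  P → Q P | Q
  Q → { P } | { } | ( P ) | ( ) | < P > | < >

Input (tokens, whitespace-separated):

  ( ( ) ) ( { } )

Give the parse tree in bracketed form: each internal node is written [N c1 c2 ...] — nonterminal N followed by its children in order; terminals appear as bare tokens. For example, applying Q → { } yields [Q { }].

P
Q P
( P ) P
( Q ) P
( ( ) ) P
( ( ) ) Q
( ( ) ) ( P )
( ( ) ) ( Q )
( ( ) ) ( { } )

[P [Q ( [P [Q ( )]] )] [P [Q ( [P [Q { }]] )]]]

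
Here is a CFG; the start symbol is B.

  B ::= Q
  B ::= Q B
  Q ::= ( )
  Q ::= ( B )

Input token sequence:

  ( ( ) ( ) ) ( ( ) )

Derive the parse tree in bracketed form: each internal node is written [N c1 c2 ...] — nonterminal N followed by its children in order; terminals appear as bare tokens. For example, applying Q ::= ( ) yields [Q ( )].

B
Q B
( B ) B
( Q B ) B
( ( ) B ) B
( ( ) Q ) B
( ( ) ( ) ) B
( ( ) ( ) ) Q
( ( ) ( ) ) ( B )
( ( ) ( ) ) ( Q )
( ( ) ( ) ) ( ( ) )

[B [Q ( [B [Q ( )] [B [Q ( )]]] )] [B [Q ( [B [Q ( )]] )]]]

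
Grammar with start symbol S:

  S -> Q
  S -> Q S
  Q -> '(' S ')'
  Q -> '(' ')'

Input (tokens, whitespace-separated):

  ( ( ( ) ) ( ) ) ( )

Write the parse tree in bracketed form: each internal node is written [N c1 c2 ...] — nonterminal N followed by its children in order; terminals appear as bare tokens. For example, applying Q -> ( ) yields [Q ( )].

S
Q S
( S ) S
( Q S ) S
( ( S ) S ) S
( ( Q ) S ) S
( ( ( ) ) S ) S
( ( ( ) ) Q ) S
( ( ( ) ) ( ) ) S
( ( ( ) ) ( ) ) Q
( ( ( ) ) ( ) ) ( )

[S [Q ( [S [Q ( [S [Q ( )]] )] [S [Q ( )]]] )] [S [Q ( )]]]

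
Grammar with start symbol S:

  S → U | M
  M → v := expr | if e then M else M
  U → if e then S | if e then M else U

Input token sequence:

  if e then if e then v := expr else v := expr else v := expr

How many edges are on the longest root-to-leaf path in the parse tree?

[S [M if e then [M if e then [M v := expr] else [M v := expr]] else [M v := expr]]]

4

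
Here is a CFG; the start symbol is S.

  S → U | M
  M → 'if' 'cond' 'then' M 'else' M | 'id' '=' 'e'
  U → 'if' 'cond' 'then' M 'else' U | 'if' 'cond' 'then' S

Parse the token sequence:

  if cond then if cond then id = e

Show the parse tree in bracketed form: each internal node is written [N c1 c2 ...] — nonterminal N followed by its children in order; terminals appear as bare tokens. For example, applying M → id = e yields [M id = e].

[S [U if cond then [S [U if cond then [S [M id = e]]]]]]

S
U
if cond then S
if cond then U
if cond then if cond then S
if cond then if cond then M
if cond then if cond then id = e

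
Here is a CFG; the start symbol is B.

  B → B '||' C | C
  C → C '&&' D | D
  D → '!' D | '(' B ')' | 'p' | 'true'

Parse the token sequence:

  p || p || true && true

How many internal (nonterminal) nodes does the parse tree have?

[B [B [B [C [D p]]] || [C [D p]]] || [C [C [D true]] && [D true]]]

11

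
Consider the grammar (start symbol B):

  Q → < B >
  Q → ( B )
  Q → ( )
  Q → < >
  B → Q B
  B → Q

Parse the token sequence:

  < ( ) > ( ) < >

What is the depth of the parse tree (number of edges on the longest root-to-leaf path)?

[B [Q < [B [Q ( )]] >] [B [Q ( )] [B [Q < >]]]]

4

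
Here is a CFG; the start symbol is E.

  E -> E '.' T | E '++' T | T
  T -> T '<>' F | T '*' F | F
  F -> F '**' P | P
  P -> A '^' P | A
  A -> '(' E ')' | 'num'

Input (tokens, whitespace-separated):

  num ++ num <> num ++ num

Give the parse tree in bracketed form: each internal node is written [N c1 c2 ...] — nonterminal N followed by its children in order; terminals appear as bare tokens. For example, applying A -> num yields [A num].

[E [E [E [T [F [P [A num]]]]] ++ [T [T [F [P [A num]]]] <> [F [P [A num]]]]] ++ [T [F [P [A num]]]]]

E
E ++ T
E ++ T ++ T
T ++ T ++ T
F ++ T ++ T
P ++ T ++ T
A ++ T ++ T
num ++ T ++ T
num ++ T <> F ++ T
num ++ F <> F ++ T
num ++ P <> F ++ T
num ++ A <> F ++ T
num ++ num <> F ++ T
num ++ num <> P ++ T
num ++ num <> A ++ T
num ++ num <> num ++ T
num ++ num <> num ++ F
num ++ num <> num ++ P
num ++ num <> num ++ A
num ++ num <> num ++ num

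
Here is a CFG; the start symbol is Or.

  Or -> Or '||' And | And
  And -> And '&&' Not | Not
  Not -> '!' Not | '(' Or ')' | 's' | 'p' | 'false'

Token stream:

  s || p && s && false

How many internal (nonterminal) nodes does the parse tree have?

[Or [Or [And [Not s]]] || [And [And [And [Not p]] && [Not s]] && [Not false]]]

10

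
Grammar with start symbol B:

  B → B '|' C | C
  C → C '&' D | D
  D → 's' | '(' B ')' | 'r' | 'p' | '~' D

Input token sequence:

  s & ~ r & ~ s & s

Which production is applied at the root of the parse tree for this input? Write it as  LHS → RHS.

B → C

[B [C [C [C [C [D s]] & [D ~ [D r]]] & [D ~ [D s]]] & [D s]]]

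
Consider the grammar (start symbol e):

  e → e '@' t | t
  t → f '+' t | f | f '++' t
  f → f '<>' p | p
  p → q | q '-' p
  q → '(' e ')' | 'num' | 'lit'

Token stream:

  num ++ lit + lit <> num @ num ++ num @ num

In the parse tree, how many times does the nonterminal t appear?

[e [e [e [t [f [p [q num]]] ++ [t [f [p [q lit]]] + [t [f [f [p [q lit]]] <> [p [q num]]]]]]] @ [t [f [p [q num]]] ++ [t [f [p [q num]]]]]] @ [t [f [p [q num]]]]]

6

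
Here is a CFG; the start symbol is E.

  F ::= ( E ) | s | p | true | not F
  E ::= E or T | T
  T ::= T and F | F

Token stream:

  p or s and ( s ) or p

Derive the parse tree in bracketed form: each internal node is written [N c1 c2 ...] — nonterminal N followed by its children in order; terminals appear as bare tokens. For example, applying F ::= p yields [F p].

[E [E [E [T [F p]]] or [T [T [F s]] and [F ( [E [T [F s]]] )]]] or [T [F p]]]

E
E or T
E or T or T
T or T or T
F or T or T
p or T or T
p or T and F or T
p or F and F or T
p or s and F or T
p or s and ( E ) or T
p or s and ( T ) or T
p or s and ( F ) or T
p or s and ( s ) or T
p or s and ( s ) or F
p or s and ( s ) or p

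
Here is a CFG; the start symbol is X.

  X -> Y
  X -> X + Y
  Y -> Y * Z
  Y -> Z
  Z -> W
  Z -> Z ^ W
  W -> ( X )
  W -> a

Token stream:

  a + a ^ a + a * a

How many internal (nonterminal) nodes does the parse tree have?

[X [X [X [Y [Z [W a]]]] + [Y [Z [Z [W a]] ^ [W a]]]] + [Y [Y [Z [W a]]] * [Z [W a]]]]

17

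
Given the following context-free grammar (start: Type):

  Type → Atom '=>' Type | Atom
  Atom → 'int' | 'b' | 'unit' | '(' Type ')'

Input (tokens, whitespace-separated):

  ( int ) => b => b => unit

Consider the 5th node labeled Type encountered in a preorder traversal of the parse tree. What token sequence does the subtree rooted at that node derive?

unit

[Type [Atom ( [Type [Atom int]] )] => [Type [Atom b] => [Type [Atom b] => [Type [Atom unit]]]]]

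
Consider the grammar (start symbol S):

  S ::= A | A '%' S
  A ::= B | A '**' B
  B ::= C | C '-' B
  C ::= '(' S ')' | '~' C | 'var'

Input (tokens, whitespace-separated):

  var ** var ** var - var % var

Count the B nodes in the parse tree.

[S [A [A [A [B [C var]]] ** [B [C var]]] ** [B [C var] - [B [C var]]]] % [S [A [B [C var]]]]]

5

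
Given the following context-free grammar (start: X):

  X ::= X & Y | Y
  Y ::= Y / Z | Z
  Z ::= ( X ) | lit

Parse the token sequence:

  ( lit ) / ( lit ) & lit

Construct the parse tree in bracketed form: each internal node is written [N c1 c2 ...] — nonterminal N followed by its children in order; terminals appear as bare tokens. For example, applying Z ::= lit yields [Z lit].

[X [X [Y [Y [Z ( [X [Y [Z lit]]] )]] / [Z ( [X [Y [Z lit]]] )]]] & [Y [Z lit]]]

X
X & Y
Y & Y
Y / Z & Y
Z / Z & Y
( X ) / Z & Y
( Y ) / Z & Y
( Z ) / Z & Y
( lit ) / Z & Y
( lit ) / ( X ) & Y
( lit ) / ( Y ) & Y
( lit ) / ( Z ) & Y
( lit ) / ( lit ) & Y
( lit ) / ( lit ) & Z
( lit ) / ( lit ) & lit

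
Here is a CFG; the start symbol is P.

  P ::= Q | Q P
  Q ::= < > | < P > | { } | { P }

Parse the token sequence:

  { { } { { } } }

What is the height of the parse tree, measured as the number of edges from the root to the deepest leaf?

[P [Q { [P [Q { }] [P [Q { [P [Q { }]] }]]] }]]

7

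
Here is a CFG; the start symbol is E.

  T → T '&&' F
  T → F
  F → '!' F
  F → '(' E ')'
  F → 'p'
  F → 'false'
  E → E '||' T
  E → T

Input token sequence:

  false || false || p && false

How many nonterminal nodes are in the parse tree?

[E [E [E [T [F false]]] || [T [F false]]] || [T [T [F p]] && [F false]]]

11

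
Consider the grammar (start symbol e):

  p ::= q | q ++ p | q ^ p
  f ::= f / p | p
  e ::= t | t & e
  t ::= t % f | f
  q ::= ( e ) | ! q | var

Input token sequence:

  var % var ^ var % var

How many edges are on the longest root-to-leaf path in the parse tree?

7

[e [t [t [t [f [p [q var]]]] % [f [p [q var] ^ [p [q var]]]]] % [f [p [q var]]]]]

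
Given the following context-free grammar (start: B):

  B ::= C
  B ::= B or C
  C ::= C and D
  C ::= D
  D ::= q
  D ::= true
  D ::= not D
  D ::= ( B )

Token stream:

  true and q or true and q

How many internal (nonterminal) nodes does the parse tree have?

10

[B [B [C [C [D true]] and [D q]]] or [C [C [D true]] and [D q]]]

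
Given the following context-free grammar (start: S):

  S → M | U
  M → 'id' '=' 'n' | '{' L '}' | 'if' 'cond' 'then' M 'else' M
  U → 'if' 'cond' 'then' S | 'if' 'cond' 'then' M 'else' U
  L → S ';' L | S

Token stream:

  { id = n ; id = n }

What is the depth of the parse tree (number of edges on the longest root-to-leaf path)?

6

[S [M { [L [S [M id = n]] ; [L [S [M id = n]]]] }]]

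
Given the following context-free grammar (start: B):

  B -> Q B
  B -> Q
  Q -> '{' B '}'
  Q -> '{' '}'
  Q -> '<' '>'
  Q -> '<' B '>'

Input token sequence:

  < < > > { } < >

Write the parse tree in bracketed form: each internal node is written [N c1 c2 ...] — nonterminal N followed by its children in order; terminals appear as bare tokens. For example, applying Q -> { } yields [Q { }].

B
Q B
< B > B
< Q > B
< < > > B
< < > > Q B
< < > > { } B
< < > > { } Q
< < > > { } < >

[B [Q < [B [Q < >]] >] [B [Q { }] [B [Q < >]]]]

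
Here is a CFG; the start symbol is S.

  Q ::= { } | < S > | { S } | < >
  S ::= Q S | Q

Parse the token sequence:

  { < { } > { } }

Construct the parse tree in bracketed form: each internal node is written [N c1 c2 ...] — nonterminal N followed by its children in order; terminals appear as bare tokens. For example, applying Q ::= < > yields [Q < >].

[S [Q { [S [Q < [S [Q { }]] >] [S [Q { }]]] }]]

S
Q
{ S }
{ Q S }
{ < S > S }
{ < Q > S }
{ < { } > S }
{ < { } > Q }
{ < { } > { } }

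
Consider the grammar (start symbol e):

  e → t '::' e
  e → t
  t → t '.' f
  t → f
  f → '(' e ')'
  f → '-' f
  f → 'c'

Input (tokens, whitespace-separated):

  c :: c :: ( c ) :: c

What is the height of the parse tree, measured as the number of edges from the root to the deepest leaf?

8

[e [t [f c]] :: [e [t [f c]] :: [e [t [f ( [e [t [f c]]] )]] :: [e [t [f c]]]]]]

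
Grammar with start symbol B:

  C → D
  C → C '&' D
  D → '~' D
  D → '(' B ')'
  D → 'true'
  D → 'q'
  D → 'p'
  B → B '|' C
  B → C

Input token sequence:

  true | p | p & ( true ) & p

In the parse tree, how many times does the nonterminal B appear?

4

[B [B [B [C [D true]]] | [C [D p]]] | [C [C [C [D p]] & [D ( [B [C [D true]]] )]] & [D p]]]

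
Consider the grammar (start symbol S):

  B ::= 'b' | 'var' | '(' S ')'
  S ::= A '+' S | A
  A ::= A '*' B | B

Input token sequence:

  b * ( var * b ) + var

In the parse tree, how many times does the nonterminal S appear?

3

[S [A [A [B b]] * [B ( [S [A [A [B var]] * [B b]]] )]] + [S [A [B var]]]]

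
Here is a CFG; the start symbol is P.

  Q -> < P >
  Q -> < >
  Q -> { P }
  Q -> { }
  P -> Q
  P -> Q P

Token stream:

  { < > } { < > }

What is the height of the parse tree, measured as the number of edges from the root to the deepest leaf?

[P [Q { [P [Q < >]] }] [P [Q { [P [Q < >]] }]]]

5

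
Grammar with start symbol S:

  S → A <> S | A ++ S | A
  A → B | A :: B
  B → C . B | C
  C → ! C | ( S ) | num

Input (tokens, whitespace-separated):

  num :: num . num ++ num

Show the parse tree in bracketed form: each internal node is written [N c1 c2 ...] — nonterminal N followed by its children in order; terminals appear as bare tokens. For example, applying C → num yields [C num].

S
A ++ S
A :: B ++ S
B :: B ++ S
C :: B ++ S
num :: B ++ S
num :: C . B ++ S
num :: num . B ++ S
num :: num . C ++ S
num :: num . num ++ S
num :: num . num ++ A
num :: num . num ++ B
num :: num . num ++ C
num :: num . num ++ num

[S [A [A [B [C num]]] :: [B [C num] . [B [C num]]]] ++ [S [A [B [C num]]]]]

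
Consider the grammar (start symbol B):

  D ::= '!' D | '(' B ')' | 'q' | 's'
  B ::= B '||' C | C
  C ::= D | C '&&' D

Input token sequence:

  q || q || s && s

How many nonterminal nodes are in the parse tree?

11

[B [B [B [C [D q]]] || [C [D q]]] || [C [C [D s]] && [D s]]]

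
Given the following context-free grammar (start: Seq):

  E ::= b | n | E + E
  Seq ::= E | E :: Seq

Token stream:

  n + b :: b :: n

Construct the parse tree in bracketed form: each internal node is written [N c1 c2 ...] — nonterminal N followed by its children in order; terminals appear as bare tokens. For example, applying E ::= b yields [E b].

Seq
E :: Seq
E + E :: Seq
n + E :: Seq
n + b :: Seq
n + b :: E :: Seq
n + b :: b :: Seq
n + b :: b :: E
n + b :: b :: n

[Seq [E [E n] + [E b]] :: [Seq [E b] :: [Seq [E n]]]]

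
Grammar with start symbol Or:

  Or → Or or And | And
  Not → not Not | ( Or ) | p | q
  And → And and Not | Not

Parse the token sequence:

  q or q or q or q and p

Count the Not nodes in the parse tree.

[Or [Or [Or [Or [And [Not q]]] or [And [Not q]]] or [And [Not q]]] or [And [And [Not q]] and [Not p]]]

5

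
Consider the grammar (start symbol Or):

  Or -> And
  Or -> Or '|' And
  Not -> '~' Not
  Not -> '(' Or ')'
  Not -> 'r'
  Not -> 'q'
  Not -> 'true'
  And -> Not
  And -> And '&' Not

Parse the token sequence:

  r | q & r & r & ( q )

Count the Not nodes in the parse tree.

[Or [Or [And [Not r]]] | [And [And [And [And [Not q]] & [Not r]] & [Not r]] & [Not ( [Or [And [Not q]]] )]]]

6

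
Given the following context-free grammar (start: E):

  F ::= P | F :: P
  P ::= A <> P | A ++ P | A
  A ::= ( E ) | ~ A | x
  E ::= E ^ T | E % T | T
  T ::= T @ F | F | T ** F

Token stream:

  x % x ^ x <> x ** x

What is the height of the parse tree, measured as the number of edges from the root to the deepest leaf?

[E [E [E [T [F [P [A x]]]]] % [T [F [P [A x]]]]] ^ [T [T [F [P [A x] <> [P [A x]]]]] ** [F [P [A x]]]]]

7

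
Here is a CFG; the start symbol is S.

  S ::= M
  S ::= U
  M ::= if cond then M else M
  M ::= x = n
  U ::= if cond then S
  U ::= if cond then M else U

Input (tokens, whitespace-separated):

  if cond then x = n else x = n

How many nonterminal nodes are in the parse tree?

[S [M if cond then [M x = n] else [M x = n]]]

4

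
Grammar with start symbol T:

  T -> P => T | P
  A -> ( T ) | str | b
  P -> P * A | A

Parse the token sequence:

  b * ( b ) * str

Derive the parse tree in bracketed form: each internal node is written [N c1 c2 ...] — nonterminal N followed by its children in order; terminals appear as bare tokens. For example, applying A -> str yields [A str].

T
P
P * A
P * A * A
A * A * A
b * A * A
b * ( T ) * A
b * ( P ) * A
b * ( A ) * A
b * ( b ) * A
b * ( b ) * str

[T [P [P [P [A b]] * [A ( [T [P [A b]]] )]] * [A str]]]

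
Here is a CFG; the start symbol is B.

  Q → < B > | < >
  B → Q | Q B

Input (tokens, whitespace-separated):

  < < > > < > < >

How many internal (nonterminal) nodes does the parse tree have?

[B [Q < [B [Q < >]] >] [B [Q < >] [B [Q < >]]]]

8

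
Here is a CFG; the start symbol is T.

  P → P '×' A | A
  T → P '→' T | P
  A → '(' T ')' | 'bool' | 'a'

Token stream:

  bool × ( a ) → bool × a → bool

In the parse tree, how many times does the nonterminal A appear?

[T [P [P [A bool]] × [A ( [T [P [A a]]] )]] → [T [P [P [A bool]] × [A a]] → [T [P [A bool]]]]]

6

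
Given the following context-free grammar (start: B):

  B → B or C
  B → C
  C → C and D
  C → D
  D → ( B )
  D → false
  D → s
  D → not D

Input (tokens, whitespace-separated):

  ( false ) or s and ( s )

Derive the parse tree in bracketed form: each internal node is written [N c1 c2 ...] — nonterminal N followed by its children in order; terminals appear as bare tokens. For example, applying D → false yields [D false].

[B [B [C [D ( [B [C [D false]]] )]]] or [C [C [D s]] and [D ( [B [C [D s]]] )]]]

B
B or C
C or C
D or C
( B ) or C
( C ) or C
( D ) or C
( false ) or C
( false ) or C and D
( false ) or D and D
( false ) or s and D
( false ) or s and ( B )
( false ) or s and ( C )
( false ) or s and ( D )
( false ) or s and ( s )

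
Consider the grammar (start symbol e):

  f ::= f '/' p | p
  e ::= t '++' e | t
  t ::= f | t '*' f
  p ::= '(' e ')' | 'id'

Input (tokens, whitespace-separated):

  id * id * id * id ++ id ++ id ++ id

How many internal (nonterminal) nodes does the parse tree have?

[e [t [t [t [t [f [p id]]] * [f [p id]]] * [f [p id]]] * [f [p id]]] ++ [e [t [f [p id]]] ++ [e [t [f [p id]]] ++ [e [t [f [p id]]]]]]]

25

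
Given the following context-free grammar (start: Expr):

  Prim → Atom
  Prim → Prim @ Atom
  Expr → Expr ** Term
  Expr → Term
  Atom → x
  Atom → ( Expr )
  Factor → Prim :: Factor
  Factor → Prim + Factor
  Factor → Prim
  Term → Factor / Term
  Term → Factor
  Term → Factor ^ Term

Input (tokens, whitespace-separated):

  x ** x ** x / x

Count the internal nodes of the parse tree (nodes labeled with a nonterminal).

[Expr [Expr [Expr [Term [Factor [Prim [Atom x]]]]] ** [Term [Factor [Prim [Atom x]]]]] ** [Term [Factor [Prim [Atom x]]] / [Term [Factor [Prim [Atom x]]]]]]

19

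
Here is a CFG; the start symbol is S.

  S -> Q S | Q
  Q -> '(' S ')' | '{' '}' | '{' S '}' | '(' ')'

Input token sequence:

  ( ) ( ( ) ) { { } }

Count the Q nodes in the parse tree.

5

[S [Q ( )] [S [Q ( [S [Q ( )]] )] [S [Q { [S [Q { }]] }]]]]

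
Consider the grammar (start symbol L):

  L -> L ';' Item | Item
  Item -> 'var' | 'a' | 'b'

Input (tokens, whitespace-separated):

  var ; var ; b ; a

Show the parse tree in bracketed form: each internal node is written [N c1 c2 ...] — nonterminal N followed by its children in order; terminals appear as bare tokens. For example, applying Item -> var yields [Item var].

L
L ; Item
L ; Item ; Item
L ; Item ; Item ; Item
Item ; Item ; Item ; Item
var ; Item ; Item ; Item
var ; var ; Item ; Item
var ; var ; b ; Item
var ; var ; b ; a

[L [L [L [L [Item var]] ; [Item var]] ; [Item b]] ; [Item a]]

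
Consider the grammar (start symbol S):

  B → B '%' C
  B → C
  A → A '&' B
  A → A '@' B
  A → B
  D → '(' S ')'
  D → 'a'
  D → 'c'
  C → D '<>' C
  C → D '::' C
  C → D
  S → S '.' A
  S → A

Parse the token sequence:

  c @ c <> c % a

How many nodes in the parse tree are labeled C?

[S [A [A [B [C [D c]]]] @ [B [B [C [D c] <> [C [D c]]]] % [C [D a]]]]]

4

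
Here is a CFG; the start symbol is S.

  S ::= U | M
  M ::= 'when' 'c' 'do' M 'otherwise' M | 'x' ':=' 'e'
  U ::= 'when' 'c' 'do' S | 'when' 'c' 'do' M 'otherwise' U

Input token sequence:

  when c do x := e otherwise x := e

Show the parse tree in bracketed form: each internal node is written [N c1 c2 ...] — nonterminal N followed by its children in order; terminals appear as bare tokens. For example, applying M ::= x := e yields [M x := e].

[S [M when c do [M x := e] otherwise [M x := e]]]

S
M
when c do M otherwise M
when c do x := e otherwise M
when c do x := e otherwise x := e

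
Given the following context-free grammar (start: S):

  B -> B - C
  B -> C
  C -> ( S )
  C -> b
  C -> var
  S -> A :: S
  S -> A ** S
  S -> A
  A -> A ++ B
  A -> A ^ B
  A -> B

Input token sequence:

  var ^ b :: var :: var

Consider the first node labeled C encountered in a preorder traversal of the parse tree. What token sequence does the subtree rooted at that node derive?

var

[S [A [A [B [C var]]] ^ [B [C b]]] :: [S [A [B [C var]]] :: [S [A [B [C var]]]]]]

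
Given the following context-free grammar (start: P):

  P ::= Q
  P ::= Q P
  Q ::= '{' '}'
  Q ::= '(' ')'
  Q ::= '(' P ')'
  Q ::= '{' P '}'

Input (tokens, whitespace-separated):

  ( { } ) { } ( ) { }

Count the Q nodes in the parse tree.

5

[P [Q ( [P [Q { }]] )] [P [Q { }] [P [Q ( )] [P [Q { }]]]]]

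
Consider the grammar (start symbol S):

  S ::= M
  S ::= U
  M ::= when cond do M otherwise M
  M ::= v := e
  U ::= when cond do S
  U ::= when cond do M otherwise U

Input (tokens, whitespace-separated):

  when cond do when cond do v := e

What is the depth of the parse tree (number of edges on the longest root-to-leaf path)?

[S [U when cond do [S [U when cond do [S [M v := e]]]]]]

6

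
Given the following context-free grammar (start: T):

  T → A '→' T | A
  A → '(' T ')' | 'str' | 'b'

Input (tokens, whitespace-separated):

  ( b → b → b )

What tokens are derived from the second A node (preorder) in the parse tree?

[T [A ( [T [A b] → [T [A b] → [T [A b]]]] )]]

b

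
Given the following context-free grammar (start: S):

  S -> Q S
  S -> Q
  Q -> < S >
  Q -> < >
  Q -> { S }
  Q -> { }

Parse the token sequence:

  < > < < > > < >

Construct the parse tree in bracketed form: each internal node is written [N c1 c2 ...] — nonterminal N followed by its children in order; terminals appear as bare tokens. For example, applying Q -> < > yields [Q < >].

S
Q S
< > S
< > Q S
< > < S > S
< > < Q > S
< > < < > > S
< > < < > > Q
< > < < > > < >

[S [Q < >] [S [Q < [S [Q < >]] >] [S [Q < >]]]]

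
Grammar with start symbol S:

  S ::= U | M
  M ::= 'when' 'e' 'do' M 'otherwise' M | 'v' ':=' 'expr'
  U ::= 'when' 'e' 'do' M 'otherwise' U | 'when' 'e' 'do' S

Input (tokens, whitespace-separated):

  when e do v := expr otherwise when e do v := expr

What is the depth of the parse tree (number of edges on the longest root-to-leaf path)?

[S [U when e do [M v := expr] otherwise [U when e do [S [M v := expr]]]]]

5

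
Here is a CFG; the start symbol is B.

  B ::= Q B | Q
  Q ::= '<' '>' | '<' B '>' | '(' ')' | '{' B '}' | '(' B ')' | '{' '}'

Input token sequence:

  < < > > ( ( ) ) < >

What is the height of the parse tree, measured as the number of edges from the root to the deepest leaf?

5

[B [Q < [B [Q < >]] >] [B [Q ( [B [Q ( )]] )] [B [Q < >]]]]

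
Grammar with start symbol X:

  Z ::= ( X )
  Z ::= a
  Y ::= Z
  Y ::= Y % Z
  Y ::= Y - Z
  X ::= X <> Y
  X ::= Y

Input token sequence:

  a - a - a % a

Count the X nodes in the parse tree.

1

[X [Y [Y [Y [Y [Z a]] - [Z a]] - [Z a]] % [Z a]]]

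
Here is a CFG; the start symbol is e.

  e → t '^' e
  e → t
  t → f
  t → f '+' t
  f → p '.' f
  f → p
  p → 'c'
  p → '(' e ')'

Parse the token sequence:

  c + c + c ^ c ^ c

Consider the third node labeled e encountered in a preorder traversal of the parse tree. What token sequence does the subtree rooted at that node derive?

c

[e [t [f [p c]] + [t [f [p c]] + [t [f [p c]]]]] ^ [e [t [f [p c]]] ^ [e [t [f [p c]]]]]]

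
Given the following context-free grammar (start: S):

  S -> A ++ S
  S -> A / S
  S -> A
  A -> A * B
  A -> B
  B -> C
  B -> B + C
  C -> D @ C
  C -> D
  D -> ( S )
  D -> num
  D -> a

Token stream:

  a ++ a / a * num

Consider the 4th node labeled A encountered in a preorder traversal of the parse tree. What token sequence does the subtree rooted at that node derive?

a

[S [A [B [C [D a]]]] ++ [S [A [B [C [D a]]]] / [S [A [A [B [C [D a]]]] * [B [C [D num]]]]]]]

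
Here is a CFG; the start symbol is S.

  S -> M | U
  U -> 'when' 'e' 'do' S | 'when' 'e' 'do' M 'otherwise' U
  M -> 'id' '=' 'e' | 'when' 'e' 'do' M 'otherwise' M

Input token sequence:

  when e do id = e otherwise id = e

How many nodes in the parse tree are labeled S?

[S [M when e do [M id = e] otherwise [M id = e]]]

1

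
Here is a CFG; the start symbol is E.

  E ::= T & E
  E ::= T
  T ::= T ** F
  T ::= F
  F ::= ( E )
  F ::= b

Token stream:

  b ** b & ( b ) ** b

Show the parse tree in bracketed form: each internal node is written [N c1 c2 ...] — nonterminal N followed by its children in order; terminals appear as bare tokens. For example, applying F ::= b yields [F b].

E
T & E
T ** F & E
F ** F & E
b ** F & E
b ** b & E
b ** b & T
b ** b & T ** F
b ** b & F ** F
b ** b & ( E ) ** F
b ** b & ( T ) ** F
b ** b & ( F ) ** F
b ** b & ( b ) ** F
b ** b & ( b ) ** b

[E [T [T [F b]] ** [F b]] & [E [T [T [F ( [E [T [F b]]] )]] ** [F b]]]]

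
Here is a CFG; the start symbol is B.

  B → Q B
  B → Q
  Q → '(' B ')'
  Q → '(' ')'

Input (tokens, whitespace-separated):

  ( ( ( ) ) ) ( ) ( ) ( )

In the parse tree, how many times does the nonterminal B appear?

[B [Q ( [B [Q ( [B [Q ( )]] )]] )] [B [Q ( )] [B [Q ( )] [B [Q ( )]]]]]

6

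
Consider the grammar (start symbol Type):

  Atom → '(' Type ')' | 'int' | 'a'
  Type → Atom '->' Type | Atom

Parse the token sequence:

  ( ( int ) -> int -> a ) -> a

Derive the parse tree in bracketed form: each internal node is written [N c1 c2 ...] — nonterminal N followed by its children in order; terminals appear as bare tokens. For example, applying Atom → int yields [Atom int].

Type
Atom -> Type
( Type ) -> Type
( Atom -> Type ) -> Type
( ( Type ) -> Type ) -> Type
( ( Atom ) -> Type ) -> Type
( ( int ) -> Type ) -> Type
( ( int ) -> Atom -> Type ) -> Type
( ( int ) -> int -> Type ) -> Type
( ( int ) -> int -> Atom ) -> Type
( ( int ) -> int -> a ) -> Type
( ( int ) -> int -> a ) -> Atom
( ( int ) -> int -> a ) -> a

[Type [Atom ( [Type [Atom ( [Type [Atom int]] )] -> [Type [Atom int] -> [Type [Atom a]]]] )] -> [Type [Atom a]]]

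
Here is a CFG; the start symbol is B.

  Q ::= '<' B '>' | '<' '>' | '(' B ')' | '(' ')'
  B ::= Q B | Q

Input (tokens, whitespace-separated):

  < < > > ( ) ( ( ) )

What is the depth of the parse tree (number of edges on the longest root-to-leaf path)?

6

[B [Q < [B [Q < >]] >] [B [Q ( )] [B [Q ( [B [Q ( )]] )]]]]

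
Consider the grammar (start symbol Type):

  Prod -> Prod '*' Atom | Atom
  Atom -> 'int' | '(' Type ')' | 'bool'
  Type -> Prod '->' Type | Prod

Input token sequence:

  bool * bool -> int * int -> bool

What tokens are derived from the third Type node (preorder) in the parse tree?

[Type [Prod [Prod [Atom bool]] * [Atom bool]] -> [Type [Prod [Prod [Atom int]] * [Atom int]] -> [Type [Prod [Atom bool]]]]]

bool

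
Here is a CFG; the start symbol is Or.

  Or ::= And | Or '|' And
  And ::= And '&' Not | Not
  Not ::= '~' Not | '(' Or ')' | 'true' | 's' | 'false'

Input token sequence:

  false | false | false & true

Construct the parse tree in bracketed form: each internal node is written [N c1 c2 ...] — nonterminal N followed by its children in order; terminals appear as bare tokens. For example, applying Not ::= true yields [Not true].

[Or [Or [Or [And [Not false]]] | [And [Not false]]] | [And [And [Not false]] & [Not true]]]

Or
Or | And
Or | And | And
And | And | And
Not | And | And
false | And | And
false | Not | And
false | false | And
false | false | And & Not
false | false | Not & Not
false | false | false & Not
false | false | false & true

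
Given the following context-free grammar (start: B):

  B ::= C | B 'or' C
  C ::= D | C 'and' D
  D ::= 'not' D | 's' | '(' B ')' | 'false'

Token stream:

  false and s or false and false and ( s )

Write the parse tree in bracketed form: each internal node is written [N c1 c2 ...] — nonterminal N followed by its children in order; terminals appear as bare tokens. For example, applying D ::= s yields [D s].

B
B or C
C or C
C and D or C
D and D or C
false and D or C
false and s or C
false and s or C and D
false and s or C and D and D
false and s or D and D and D
false and s or false and D and D
false and s or false and false and D
false and s or false and false and ( B )
false and s or false and false and ( C )
false and s or false and false and ( D )
false and s or false and false and ( s )

[B [B [C [C [D false]] and [D s]]] or [C [C [C [D false]] and [D false]] and [D ( [B [C [D s]]] )]]]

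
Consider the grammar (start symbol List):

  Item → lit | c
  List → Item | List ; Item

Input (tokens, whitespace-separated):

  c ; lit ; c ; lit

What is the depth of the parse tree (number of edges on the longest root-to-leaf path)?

[List [List [List [List [Item c]] ; [Item lit]] ; [Item c]] ; [Item lit]]

5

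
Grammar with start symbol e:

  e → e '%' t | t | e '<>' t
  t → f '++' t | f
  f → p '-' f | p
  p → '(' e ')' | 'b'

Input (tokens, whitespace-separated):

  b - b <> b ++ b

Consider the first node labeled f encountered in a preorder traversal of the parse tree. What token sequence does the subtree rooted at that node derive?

[e [e [t [f [p b] - [f [p b]]]]] <> [t [f [p b]] ++ [t [f [p b]]]]]

b - b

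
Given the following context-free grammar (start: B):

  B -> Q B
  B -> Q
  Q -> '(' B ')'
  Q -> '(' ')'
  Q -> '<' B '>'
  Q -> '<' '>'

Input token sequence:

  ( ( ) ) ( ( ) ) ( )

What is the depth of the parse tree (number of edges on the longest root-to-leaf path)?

5

[B [Q ( [B [Q ( )]] )] [B [Q ( [B [Q ( )]] )] [B [Q ( )]]]]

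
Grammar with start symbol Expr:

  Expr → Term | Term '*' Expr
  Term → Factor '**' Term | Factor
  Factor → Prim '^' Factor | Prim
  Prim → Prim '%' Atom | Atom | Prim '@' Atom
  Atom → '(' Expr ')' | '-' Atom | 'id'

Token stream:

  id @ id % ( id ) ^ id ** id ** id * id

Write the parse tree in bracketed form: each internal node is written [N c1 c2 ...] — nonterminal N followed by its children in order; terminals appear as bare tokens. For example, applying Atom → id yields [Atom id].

[Expr [Term [Factor [Prim [Prim [Prim [Atom id]] @ [Atom id]] % [Atom ( [Expr [Term [Factor [Prim [Atom id]]]]] )]] ^ [Factor [Prim [Atom id]]]] ** [Term [Factor [Prim [Atom id]]] ** [Term [Factor [Prim [Atom id]]]]]] * [Expr [Term [Factor [Prim [Atom id]]]]]]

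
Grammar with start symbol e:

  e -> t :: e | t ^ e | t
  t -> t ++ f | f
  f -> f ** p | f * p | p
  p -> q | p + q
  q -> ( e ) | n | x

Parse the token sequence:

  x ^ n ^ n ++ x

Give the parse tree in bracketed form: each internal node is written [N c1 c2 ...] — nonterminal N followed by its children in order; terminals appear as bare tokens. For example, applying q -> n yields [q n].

[e [t [f [p [q x]]]] ^ [e [t [f [p [q n]]]] ^ [e [t [t [f [p [q n]]]] ++ [f [p [q x]]]]]]]

e
t ^ e
f ^ e
p ^ e
q ^ e
x ^ e
x ^ t ^ e
x ^ f ^ e
x ^ p ^ e
x ^ q ^ e
x ^ n ^ e
x ^ n ^ t
x ^ n ^ t ++ f
x ^ n ^ f ++ f
x ^ n ^ p ++ f
x ^ n ^ q ++ f
x ^ n ^ n ++ f
x ^ n ^ n ++ p
x ^ n ^ n ++ q
x ^ n ^ n ++ x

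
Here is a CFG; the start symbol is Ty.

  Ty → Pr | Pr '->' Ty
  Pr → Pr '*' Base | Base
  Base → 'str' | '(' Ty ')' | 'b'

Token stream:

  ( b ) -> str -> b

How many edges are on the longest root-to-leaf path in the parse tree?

[Ty [Pr [Base ( [Ty [Pr [Base b]]] )]] -> [Ty [Pr [Base str]] -> [Ty [Pr [Base b]]]]]

6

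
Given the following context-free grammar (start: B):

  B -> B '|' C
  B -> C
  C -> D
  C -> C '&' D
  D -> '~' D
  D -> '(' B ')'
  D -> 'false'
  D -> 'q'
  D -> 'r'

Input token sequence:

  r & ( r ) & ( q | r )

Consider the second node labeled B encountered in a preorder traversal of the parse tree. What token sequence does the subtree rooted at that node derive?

r

[B [C [C [C [D r]] & [D ( [B [C [D r]]] )]] & [D ( [B [B [C [D q]]] | [C [D r]]] )]]]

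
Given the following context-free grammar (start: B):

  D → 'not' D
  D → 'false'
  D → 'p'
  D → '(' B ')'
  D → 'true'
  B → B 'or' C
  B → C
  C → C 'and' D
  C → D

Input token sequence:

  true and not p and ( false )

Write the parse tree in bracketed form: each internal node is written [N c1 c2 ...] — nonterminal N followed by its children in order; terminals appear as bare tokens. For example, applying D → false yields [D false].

B
C
C and D
C and D and D
D and D and D
true and D and D
true and not D and D
true and not p and D
true and not p and ( B )
true and not p and ( C )
true and not p and ( D )
true and not p and ( false )

[B [C [C [C [D true]] and [D not [D p]]] and [D ( [B [C [D false]]] )]]]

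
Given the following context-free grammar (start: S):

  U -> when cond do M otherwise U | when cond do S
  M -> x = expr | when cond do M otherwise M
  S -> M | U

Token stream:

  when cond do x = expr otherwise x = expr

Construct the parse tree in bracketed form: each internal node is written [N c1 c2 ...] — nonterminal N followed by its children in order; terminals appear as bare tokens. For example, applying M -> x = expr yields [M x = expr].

[S [M when cond do [M x = expr] otherwise [M x = expr]]]

S
M
when cond do M otherwise M
when cond do x = expr otherwise M
when cond do x = expr otherwise x = expr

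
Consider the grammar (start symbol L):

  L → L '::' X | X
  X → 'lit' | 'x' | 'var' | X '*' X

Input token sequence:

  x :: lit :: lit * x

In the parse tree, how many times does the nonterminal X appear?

[L [L [L [X x]] :: [X lit]] :: [X [X lit] * [X x]]]

5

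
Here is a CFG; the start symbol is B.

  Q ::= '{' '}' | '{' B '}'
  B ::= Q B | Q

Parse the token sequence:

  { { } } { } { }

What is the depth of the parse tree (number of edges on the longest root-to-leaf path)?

[B [Q { [B [Q { }]] }] [B [Q { }] [B [Q { }]]]]

4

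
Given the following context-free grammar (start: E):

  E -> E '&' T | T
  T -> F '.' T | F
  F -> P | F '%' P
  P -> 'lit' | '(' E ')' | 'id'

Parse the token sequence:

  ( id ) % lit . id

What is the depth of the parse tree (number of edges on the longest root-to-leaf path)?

9

[E [T [F [F [P ( [E [T [F [P id]]]] )]] % [P lit]] . [T [F [P id]]]]]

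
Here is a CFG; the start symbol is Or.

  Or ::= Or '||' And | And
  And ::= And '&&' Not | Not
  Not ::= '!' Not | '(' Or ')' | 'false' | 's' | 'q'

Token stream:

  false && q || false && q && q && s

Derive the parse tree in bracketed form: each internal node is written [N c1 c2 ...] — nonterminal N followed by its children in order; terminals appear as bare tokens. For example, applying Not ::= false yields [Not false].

Or
Or || And
And || And
And && Not || And
Not && Not || And
false && Not || And
false && q || And
false && q || And && Not
false && q || And && Not && Not
false && q || And && Not && Not && Not
false && q || Not && Not && Not && Not
false && q || false && Not && Not && Not
false && q || false && q && Not && Not
false && q || false && q && q && Not
false && q || false && q && q && s

[Or [Or [And [And [Not false]] && [Not q]]] || [And [And [And [And [Not false]] && [Not q]] && [Not q]] && [Not s]]]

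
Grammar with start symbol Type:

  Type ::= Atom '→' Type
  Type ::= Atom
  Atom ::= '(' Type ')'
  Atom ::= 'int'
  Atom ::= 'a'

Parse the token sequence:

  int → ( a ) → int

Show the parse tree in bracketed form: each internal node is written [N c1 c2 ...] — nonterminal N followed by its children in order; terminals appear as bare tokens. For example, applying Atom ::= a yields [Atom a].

[Type [Atom int] → [Type [Atom ( [Type [Atom a]] )] → [Type [Atom int]]]]

Type
Atom → Type
int → Type
int → Atom → Type
int → ( Type ) → Type
int → ( Atom ) → Type
int → ( a ) → Type
int → ( a ) → Atom
int → ( a ) → int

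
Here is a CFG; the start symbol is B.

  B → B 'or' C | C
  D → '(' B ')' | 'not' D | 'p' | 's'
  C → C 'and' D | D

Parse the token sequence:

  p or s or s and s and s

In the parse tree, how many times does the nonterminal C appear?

[B [B [B [C [D p]]] or [C [D s]]] or [C [C [C [D s]] and [D s]] and [D s]]]

5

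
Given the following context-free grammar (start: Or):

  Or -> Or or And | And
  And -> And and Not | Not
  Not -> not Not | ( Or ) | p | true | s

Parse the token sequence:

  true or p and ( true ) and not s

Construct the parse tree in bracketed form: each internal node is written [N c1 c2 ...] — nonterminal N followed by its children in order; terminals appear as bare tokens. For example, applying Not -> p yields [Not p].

Or
Or or And
And or And
Not or And
true or And
true or And and Not
true or And and Not and Not
true or Not and Not and Not
true or p and Not and Not
true or p and ( Or ) and Not
true or p and ( And ) and Not
true or p and ( Not ) and Not
true or p and ( true ) and Not
true or p and ( true ) and not Not
true or p and ( true ) and not s

[Or [Or [And [Not true]]] or [And [And [And [Not p]] and [Not ( [Or [And [Not true]]] )]] and [Not not [Not s]]]]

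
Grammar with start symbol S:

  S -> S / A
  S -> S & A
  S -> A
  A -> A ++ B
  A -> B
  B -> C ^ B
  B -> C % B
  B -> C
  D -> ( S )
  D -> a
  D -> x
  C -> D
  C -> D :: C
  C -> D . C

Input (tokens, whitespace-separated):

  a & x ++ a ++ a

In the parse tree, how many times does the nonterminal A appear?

[S [S [A [B [C [D a]]]]] & [A [A [A [B [C [D x]]]] ++ [B [C [D a]]]] ++ [B [C [D a]]]]]

4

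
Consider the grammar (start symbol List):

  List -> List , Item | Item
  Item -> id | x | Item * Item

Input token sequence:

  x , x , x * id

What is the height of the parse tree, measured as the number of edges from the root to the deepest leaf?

4

[List [List [List [Item x]] , [Item x]] , [Item [Item x] * [Item id]]]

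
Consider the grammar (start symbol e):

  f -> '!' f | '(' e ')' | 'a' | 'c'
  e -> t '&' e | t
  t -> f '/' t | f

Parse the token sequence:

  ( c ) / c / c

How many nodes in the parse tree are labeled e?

[e [t [f ( [e [t [f c]]] )] / [t [f c] / [t [f c]]]]]

2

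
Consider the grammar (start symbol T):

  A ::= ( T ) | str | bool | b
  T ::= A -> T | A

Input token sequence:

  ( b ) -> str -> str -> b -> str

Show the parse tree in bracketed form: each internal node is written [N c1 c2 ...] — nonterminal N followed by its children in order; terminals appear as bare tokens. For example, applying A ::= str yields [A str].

[T [A ( [T [A b]] )] -> [T [A str] -> [T [A str] -> [T [A b] -> [T [A str]]]]]]

T
A -> T
( T ) -> T
( A ) -> T
( b ) -> T
( b ) -> A -> T
( b ) -> str -> T
( b ) -> str -> A -> T
( b ) -> str -> str -> T
( b ) -> str -> str -> A -> T
( b ) -> str -> str -> b -> T
( b ) -> str -> str -> b -> A
( b ) -> str -> str -> b -> str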